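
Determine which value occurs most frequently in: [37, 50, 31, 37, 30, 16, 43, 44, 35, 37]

37

Step 1: Count the frequency of each value:
  16: appears 1 time(s)
  30: appears 1 time(s)
  31: appears 1 time(s)
  35: appears 1 time(s)
  37: appears 3 time(s)
  43: appears 1 time(s)
  44: appears 1 time(s)
  50: appears 1 time(s)
Step 2: The value 37 appears most frequently (3 times).
Step 3: Mode = 37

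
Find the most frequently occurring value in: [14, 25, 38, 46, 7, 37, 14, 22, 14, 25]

14

Step 1: Count the frequency of each value:
  7: appears 1 time(s)
  14: appears 3 time(s)
  22: appears 1 time(s)
  25: appears 2 time(s)
  37: appears 1 time(s)
  38: appears 1 time(s)
  46: appears 1 time(s)
Step 2: The value 14 appears most frequently (3 times).
Step 3: Mode = 14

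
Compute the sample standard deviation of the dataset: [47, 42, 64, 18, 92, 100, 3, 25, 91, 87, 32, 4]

35.5207

Step 1: Compute the mean: 50.4167
Step 2: Sum of squared deviations from the mean: 13878.9167
Step 3: Sample variance = 13878.9167 / 11 = 1261.7197
Step 4: Standard deviation = sqrt(1261.7197) = 35.5207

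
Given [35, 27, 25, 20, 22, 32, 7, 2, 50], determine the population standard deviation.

13.5901

Step 1: Compute the mean: 24.4444
Step 2: Sum of squared deviations from the mean: 1662.2222
Step 3: Population variance = 1662.2222 / 9 = 184.6914
Step 4: Standard deviation = sqrt(184.6914) = 13.5901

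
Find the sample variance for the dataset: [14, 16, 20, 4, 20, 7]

44.7

Step 1: Compute the mean: (14 + 16 + 20 + 4 + 20 + 7) / 6 = 13.5
Step 2: Compute squared deviations from the mean:
  (14 - 13.5)^2 = 0.25
  (16 - 13.5)^2 = 6.25
  (20 - 13.5)^2 = 42.25
  (4 - 13.5)^2 = 90.25
  (20 - 13.5)^2 = 42.25
  (7 - 13.5)^2 = 42.25
Step 3: Sum of squared deviations = 223.5
Step 4: Sample variance = 223.5 / 5 = 44.7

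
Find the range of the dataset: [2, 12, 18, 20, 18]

18

Step 1: Identify the maximum value: max = 20
Step 2: Identify the minimum value: min = 2
Step 3: Range = max - min = 20 - 2 = 18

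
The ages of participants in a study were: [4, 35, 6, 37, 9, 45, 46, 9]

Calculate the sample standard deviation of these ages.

18.4734

Step 1: Compute the mean: 23.875
Step 2: Sum of squared deviations from the mean: 2388.875
Step 3: Sample variance = 2388.875 / 7 = 341.2679
Step 4: Standard deviation = sqrt(341.2679) = 18.4734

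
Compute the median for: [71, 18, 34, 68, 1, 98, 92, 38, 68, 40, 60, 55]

57.5

Step 1: Sort the data in ascending order: [1, 18, 34, 38, 40, 55, 60, 68, 68, 71, 92, 98]
Step 2: The number of values is n = 12.
Step 3: Since n is even, the median is the average of positions 6 and 7:
  Median = (55 + 60) / 2 = 57.5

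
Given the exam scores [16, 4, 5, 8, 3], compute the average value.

7.2

Step 1: Sum all values: 16 + 4 + 5 + 8 + 3 = 36
Step 2: Count the number of values: n = 5
Step 3: Mean = sum / n = 36 / 5 = 7.2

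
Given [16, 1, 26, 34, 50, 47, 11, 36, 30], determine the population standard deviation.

15.3293

Step 1: Compute the mean: 27.8889
Step 2: Sum of squared deviations from the mean: 2114.8889
Step 3: Population variance = 2114.8889 / 9 = 234.9877
Step 4: Standard deviation = sqrt(234.9877) = 15.3293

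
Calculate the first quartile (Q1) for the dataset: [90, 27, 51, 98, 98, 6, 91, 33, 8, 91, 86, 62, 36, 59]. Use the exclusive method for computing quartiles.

31.5

Step 1: Sort the data: [6, 8, 27, 33, 36, 51, 59, 62, 86, 90, 91, 91, 98, 98]
Step 2: n = 14
Step 3: Using the exclusive quartile method:
  Q1 = 31.5
  Q2 (median) = 60.5
  Q3 = 91
  IQR = Q3 - Q1 = 91 - 31.5 = 59.5
Step 4: Q1 = 31.5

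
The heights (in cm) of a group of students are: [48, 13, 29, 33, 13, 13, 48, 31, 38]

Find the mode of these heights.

13

Step 1: Count the frequency of each value:
  13: appears 3 time(s)
  29: appears 1 time(s)
  31: appears 1 time(s)
  33: appears 1 time(s)
  38: appears 1 time(s)
  48: appears 2 time(s)
Step 2: The value 13 appears most frequently (3 times).
Step 3: Mode = 13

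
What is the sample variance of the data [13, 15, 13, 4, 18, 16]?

23.7667

Step 1: Compute the mean: (13 + 15 + 13 + 4 + 18 + 16) / 6 = 13.1667
Step 2: Compute squared deviations from the mean:
  (13 - 13.1667)^2 = 0.0278
  (15 - 13.1667)^2 = 3.3611
  (13 - 13.1667)^2 = 0.0278
  (4 - 13.1667)^2 = 84.0278
  (18 - 13.1667)^2 = 23.3611
  (16 - 13.1667)^2 = 8.0278
Step 3: Sum of squared deviations = 118.8333
Step 4: Sample variance = 118.8333 / 5 = 23.7667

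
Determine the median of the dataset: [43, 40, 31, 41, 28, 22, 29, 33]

32

Step 1: Sort the data in ascending order: [22, 28, 29, 31, 33, 40, 41, 43]
Step 2: The number of values is n = 8.
Step 3: Since n is even, the median is the average of positions 4 and 5:
  Median = (31 + 33) / 2 = 32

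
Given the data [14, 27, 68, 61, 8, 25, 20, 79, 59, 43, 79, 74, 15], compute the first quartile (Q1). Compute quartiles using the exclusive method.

17.5

Step 1: Sort the data: [8, 14, 15, 20, 25, 27, 43, 59, 61, 68, 74, 79, 79]
Step 2: n = 13
Step 3: Using the exclusive quartile method:
  Q1 = 17.5
  Q2 (median) = 43
  Q3 = 71
  IQR = Q3 - Q1 = 71 - 17.5 = 53.5
Step 4: Q1 = 17.5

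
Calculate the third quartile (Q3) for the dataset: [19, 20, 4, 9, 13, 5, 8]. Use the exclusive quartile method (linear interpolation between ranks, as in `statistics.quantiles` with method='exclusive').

19

Step 1: Sort the data: [4, 5, 8, 9, 13, 19, 20]
Step 2: n = 7
Step 3: Using the exclusive quartile method:
  Q1 = 5
  Q2 (median) = 9
  Q3 = 19
  IQR = Q3 - Q1 = 19 - 5 = 14
Step 4: Q3 = 19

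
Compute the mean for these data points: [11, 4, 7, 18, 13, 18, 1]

10.2857

Step 1: Sum all values: 11 + 4 + 7 + 18 + 13 + 18 + 1 = 72
Step 2: Count the number of values: n = 7
Step 3: Mean = sum / n = 72 / 7 = 10.2857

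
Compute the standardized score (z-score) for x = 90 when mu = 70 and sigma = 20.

1

Step 1: Recall the z-score formula: z = (x - mu) / sigma
Step 2: Substitute values: z = (90 - 70) / 20
Step 3: z = 20 / 20 = 1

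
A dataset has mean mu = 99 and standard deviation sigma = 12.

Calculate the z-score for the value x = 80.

-1.5833

Step 1: Recall the z-score formula: z = (x - mu) / sigma
Step 2: Substitute values: z = (80 - 99) / 12
Step 3: z = -19 / 12 = -1.5833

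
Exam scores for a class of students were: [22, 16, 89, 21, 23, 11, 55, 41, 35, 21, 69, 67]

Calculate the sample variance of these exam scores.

633.2424

Step 1: Compute the mean: (22 + 16 + 89 + 21 + 23 + 11 + 55 + 41 + 35 + 21 + 69 + 67) / 12 = 39.1667
Step 2: Compute squared deviations from the mean:
  (22 - 39.1667)^2 = 294.6944
  (16 - 39.1667)^2 = 536.6944
  (89 - 39.1667)^2 = 2483.3611
  (21 - 39.1667)^2 = 330.0278
  (23 - 39.1667)^2 = 261.3611
  (11 - 39.1667)^2 = 793.3611
  (55 - 39.1667)^2 = 250.6944
  (41 - 39.1667)^2 = 3.3611
  (35 - 39.1667)^2 = 17.3611
  (21 - 39.1667)^2 = 330.0278
  (69 - 39.1667)^2 = 890.0278
  (67 - 39.1667)^2 = 774.6944
Step 3: Sum of squared deviations = 6965.6667
Step 4: Sample variance = 6965.6667 / 11 = 633.2424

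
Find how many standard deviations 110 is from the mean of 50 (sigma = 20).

3

Step 1: Recall the z-score formula: z = (x - mu) / sigma
Step 2: Substitute values: z = (110 - 50) / 20
Step 3: z = 60 / 20 = 3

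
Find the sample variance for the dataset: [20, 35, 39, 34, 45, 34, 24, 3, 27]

153.5

Step 1: Compute the mean: (20 + 35 + 39 + 34 + 45 + 34 + 24 + 3 + 27) / 9 = 29
Step 2: Compute squared deviations from the mean:
  (20 - 29)^2 = 81
  (35 - 29)^2 = 36
  (39 - 29)^2 = 100
  (34 - 29)^2 = 25
  (45 - 29)^2 = 256
  (34 - 29)^2 = 25
  (24 - 29)^2 = 25
  (3 - 29)^2 = 676
  (27 - 29)^2 = 4
Step 3: Sum of squared deviations = 1228
Step 4: Sample variance = 1228 / 8 = 153.5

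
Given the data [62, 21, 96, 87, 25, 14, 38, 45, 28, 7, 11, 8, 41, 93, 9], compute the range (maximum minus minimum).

89

Step 1: Identify the maximum value: max = 96
Step 2: Identify the minimum value: min = 7
Step 3: Range = max - min = 96 - 7 = 89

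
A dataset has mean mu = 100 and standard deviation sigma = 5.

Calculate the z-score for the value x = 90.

-2

Step 1: Recall the z-score formula: z = (x - mu) / sigma
Step 2: Substitute values: z = (90 - 100) / 5
Step 3: z = -10 / 5 = -2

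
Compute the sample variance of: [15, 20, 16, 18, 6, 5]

39.8667

Step 1: Compute the mean: (15 + 20 + 16 + 18 + 6 + 5) / 6 = 13.3333
Step 2: Compute squared deviations from the mean:
  (15 - 13.3333)^2 = 2.7778
  (20 - 13.3333)^2 = 44.4444
  (16 - 13.3333)^2 = 7.1111
  (18 - 13.3333)^2 = 21.7778
  (6 - 13.3333)^2 = 53.7778
  (5 - 13.3333)^2 = 69.4444
Step 3: Sum of squared deviations = 199.3333
Step 4: Sample variance = 199.3333 / 5 = 39.8667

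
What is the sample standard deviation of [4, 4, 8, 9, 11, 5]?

2.9269

Step 1: Compute the mean: 6.8333
Step 2: Sum of squared deviations from the mean: 42.8333
Step 3: Sample variance = 42.8333 / 5 = 8.5667
Step 4: Standard deviation = sqrt(8.5667) = 2.9269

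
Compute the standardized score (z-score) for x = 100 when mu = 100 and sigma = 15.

0

Step 1: Recall the z-score formula: z = (x - mu) / sigma
Step 2: Substitute values: z = (100 - 100) / 15
Step 3: z = 0 / 15 = 0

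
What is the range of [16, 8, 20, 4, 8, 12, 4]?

16

Step 1: Identify the maximum value: max = 20
Step 2: Identify the minimum value: min = 4
Step 3: Range = max - min = 20 - 4 = 16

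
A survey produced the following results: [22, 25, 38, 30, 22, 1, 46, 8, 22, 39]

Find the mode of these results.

22

Step 1: Count the frequency of each value:
  1: appears 1 time(s)
  8: appears 1 time(s)
  22: appears 3 time(s)
  25: appears 1 time(s)
  30: appears 1 time(s)
  38: appears 1 time(s)
  39: appears 1 time(s)
  46: appears 1 time(s)
Step 2: The value 22 appears most frequently (3 times).
Step 3: Mode = 22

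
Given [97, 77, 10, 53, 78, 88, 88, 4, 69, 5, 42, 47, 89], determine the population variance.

1045.4793

Step 1: Compute the mean: (97 + 77 + 10 + 53 + 78 + 88 + 88 + 4 + 69 + 5 + 42 + 47 + 89) / 13 = 57.4615
Step 2: Compute squared deviations from the mean:
  (97 - 57.4615)^2 = 1563.2899
  (77 - 57.4615)^2 = 381.7515
  (10 - 57.4615)^2 = 2252.5976
  (53 - 57.4615)^2 = 19.9053
  (78 - 57.4615)^2 = 421.8284
  (88 - 57.4615)^2 = 932.5976
  (88 - 57.4615)^2 = 932.5976
  (4 - 57.4615)^2 = 2858.1361
  (69 - 57.4615)^2 = 133.1361
  (5 - 57.4615)^2 = 2752.213
  (42 - 57.4615)^2 = 239.0592
  (47 - 57.4615)^2 = 109.4438
  (89 - 57.4615)^2 = 994.6746
Step 3: Sum of squared deviations = 13591.2308
Step 4: Population variance = 13591.2308 / 13 = 1045.4793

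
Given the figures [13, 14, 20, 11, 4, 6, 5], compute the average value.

10.4286

Step 1: Sum all values: 13 + 14 + 20 + 11 + 4 + 6 + 5 = 73
Step 2: Count the number of values: n = 7
Step 3: Mean = sum / n = 73 / 7 = 10.4286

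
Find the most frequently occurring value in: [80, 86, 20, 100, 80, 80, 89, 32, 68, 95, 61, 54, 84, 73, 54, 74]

80

Step 1: Count the frequency of each value:
  20: appears 1 time(s)
  32: appears 1 time(s)
  54: appears 2 time(s)
  61: appears 1 time(s)
  68: appears 1 time(s)
  73: appears 1 time(s)
  74: appears 1 time(s)
  80: appears 3 time(s)
  84: appears 1 time(s)
  86: appears 1 time(s)
  89: appears 1 time(s)
  95: appears 1 time(s)
  100: appears 1 time(s)
Step 2: The value 80 appears most frequently (3 times).
Step 3: Mode = 80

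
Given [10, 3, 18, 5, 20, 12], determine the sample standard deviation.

6.802

Step 1: Compute the mean: 11.3333
Step 2: Sum of squared deviations from the mean: 231.3333
Step 3: Sample variance = 231.3333 / 5 = 46.2667
Step 4: Standard deviation = sqrt(46.2667) = 6.802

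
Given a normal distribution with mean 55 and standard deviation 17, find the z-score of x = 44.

-0.6471

Step 1: Recall the z-score formula: z = (x - mu) / sigma
Step 2: Substitute values: z = (44 - 55) / 17
Step 3: z = -11 / 17 = -0.6471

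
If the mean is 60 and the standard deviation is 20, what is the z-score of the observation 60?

0

Step 1: Recall the z-score formula: z = (x - mu) / sigma
Step 2: Substitute values: z = (60 - 60) / 20
Step 3: z = 0 / 20 = 0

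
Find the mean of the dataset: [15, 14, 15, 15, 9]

13.6

Step 1: Sum all values: 15 + 14 + 15 + 15 + 9 = 68
Step 2: Count the number of values: n = 5
Step 3: Mean = sum / n = 68 / 5 = 13.6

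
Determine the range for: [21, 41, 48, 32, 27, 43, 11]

37

Step 1: Identify the maximum value: max = 48
Step 2: Identify the minimum value: min = 11
Step 3: Range = max - min = 48 - 11 = 37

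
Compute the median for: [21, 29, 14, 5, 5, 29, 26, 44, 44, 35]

27.5

Step 1: Sort the data in ascending order: [5, 5, 14, 21, 26, 29, 29, 35, 44, 44]
Step 2: The number of values is n = 10.
Step 3: Since n is even, the median is the average of positions 5 and 6:
  Median = (26 + 29) / 2 = 27.5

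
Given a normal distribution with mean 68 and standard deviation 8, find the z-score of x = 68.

0

Step 1: Recall the z-score formula: z = (x - mu) / sigma
Step 2: Substitute values: z = (68 - 68) / 8
Step 3: z = 0 / 8 = 0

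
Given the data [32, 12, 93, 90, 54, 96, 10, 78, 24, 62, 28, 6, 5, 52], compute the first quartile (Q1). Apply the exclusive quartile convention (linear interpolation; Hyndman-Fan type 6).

11.5

Step 1: Sort the data: [5, 6, 10, 12, 24, 28, 32, 52, 54, 62, 78, 90, 93, 96]
Step 2: n = 14
Step 3: Using the exclusive quartile method:
  Q1 = 11.5
  Q2 (median) = 42
  Q3 = 81
  IQR = Q3 - Q1 = 81 - 11.5 = 69.5
Step 4: Q1 = 11.5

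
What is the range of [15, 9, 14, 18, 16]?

9

Step 1: Identify the maximum value: max = 18
Step 2: Identify the minimum value: min = 9
Step 3: Range = max - min = 18 - 9 = 9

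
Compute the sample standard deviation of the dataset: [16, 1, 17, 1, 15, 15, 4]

7.4482

Step 1: Compute the mean: 9.8571
Step 2: Sum of squared deviations from the mean: 332.8571
Step 3: Sample variance = 332.8571 / 6 = 55.4762
Step 4: Standard deviation = sqrt(55.4762) = 7.4482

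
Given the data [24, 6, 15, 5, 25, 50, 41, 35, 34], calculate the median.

25

Step 1: Sort the data in ascending order: [5, 6, 15, 24, 25, 34, 35, 41, 50]
Step 2: The number of values is n = 9.
Step 3: Since n is odd, the median is the middle value at position 5: 25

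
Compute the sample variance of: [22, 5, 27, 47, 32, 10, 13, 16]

185.4286

Step 1: Compute the mean: (22 + 5 + 27 + 47 + 32 + 10 + 13 + 16) / 8 = 21.5
Step 2: Compute squared deviations from the mean:
  (22 - 21.5)^2 = 0.25
  (5 - 21.5)^2 = 272.25
  (27 - 21.5)^2 = 30.25
  (47 - 21.5)^2 = 650.25
  (32 - 21.5)^2 = 110.25
  (10 - 21.5)^2 = 132.25
  (13 - 21.5)^2 = 72.25
  (16 - 21.5)^2 = 30.25
Step 3: Sum of squared deviations = 1298
Step 4: Sample variance = 1298 / 7 = 185.4286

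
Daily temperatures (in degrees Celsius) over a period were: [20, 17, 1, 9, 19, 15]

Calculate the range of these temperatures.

19

Step 1: Identify the maximum value: max = 20
Step 2: Identify the minimum value: min = 1
Step 3: Range = max - min = 20 - 1 = 19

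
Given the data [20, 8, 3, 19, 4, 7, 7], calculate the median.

7

Step 1: Sort the data in ascending order: [3, 4, 7, 7, 8, 19, 20]
Step 2: The number of values is n = 7.
Step 3: Since n is odd, the median is the middle value at position 4: 7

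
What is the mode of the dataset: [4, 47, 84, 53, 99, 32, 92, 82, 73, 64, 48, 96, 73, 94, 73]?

73

Step 1: Count the frequency of each value:
  4: appears 1 time(s)
  32: appears 1 time(s)
  47: appears 1 time(s)
  48: appears 1 time(s)
  53: appears 1 time(s)
  64: appears 1 time(s)
  73: appears 3 time(s)
  82: appears 1 time(s)
  84: appears 1 time(s)
  92: appears 1 time(s)
  94: appears 1 time(s)
  96: appears 1 time(s)
  99: appears 1 time(s)
Step 2: The value 73 appears most frequently (3 times).
Step 3: Mode = 73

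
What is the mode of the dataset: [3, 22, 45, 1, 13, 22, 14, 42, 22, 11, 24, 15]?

22

Step 1: Count the frequency of each value:
  1: appears 1 time(s)
  3: appears 1 time(s)
  11: appears 1 time(s)
  13: appears 1 time(s)
  14: appears 1 time(s)
  15: appears 1 time(s)
  22: appears 3 time(s)
  24: appears 1 time(s)
  42: appears 1 time(s)
  45: appears 1 time(s)
Step 2: The value 22 appears most frequently (3 times).
Step 3: Mode = 22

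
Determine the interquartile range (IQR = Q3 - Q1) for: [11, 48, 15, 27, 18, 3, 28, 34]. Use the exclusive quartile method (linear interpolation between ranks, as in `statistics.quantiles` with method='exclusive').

20.5

Step 1: Sort the data: [3, 11, 15, 18, 27, 28, 34, 48]
Step 2: n = 8
Step 3: Using the exclusive quartile method:
  Q1 = 12
  Q2 (median) = 22.5
  Q3 = 32.5
  IQR = Q3 - Q1 = 32.5 - 12 = 20.5
Step 4: IQR = 20.5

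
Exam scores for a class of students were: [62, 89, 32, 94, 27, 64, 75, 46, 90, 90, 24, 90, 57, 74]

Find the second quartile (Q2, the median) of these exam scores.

69

Step 1: Sort the data: [24, 27, 32, 46, 57, 62, 64, 74, 75, 89, 90, 90, 90, 94]
Step 2: n = 14
Step 3: Q2 is the median. Since n is even, it is the average of the values at positions 7 and 8:
  Q2 = (64 + 74) / 2 = 69
Step 4: Q2 = 69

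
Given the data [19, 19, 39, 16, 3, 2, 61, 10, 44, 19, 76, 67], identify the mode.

19

Step 1: Count the frequency of each value:
  2: appears 1 time(s)
  3: appears 1 time(s)
  10: appears 1 time(s)
  16: appears 1 time(s)
  19: appears 3 time(s)
  39: appears 1 time(s)
  44: appears 1 time(s)
  61: appears 1 time(s)
  67: appears 1 time(s)
  76: appears 1 time(s)
Step 2: The value 19 appears most frequently (3 times).
Step 3: Mode = 19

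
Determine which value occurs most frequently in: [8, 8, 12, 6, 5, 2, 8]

8

Step 1: Count the frequency of each value:
  2: appears 1 time(s)
  5: appears 1 time(s)
  6: appears 1 time(s)
  8: appears 3 time(s)
  12: appears 1 time(s)
Step 2: The value 8 appears most frequently (3 times).
Step 3: Mode = 8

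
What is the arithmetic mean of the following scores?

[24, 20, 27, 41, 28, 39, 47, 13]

29.875

Step 1: Sum all values: 24 + 20 + 27 + 41 + 28 + 39 + 47 + 13 = 239
Step 2: Count the number of values: n = 8
Step 3: Mean = sum / n = 239 / 8 = 29.875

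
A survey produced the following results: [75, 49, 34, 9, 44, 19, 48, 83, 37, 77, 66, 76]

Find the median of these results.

48.5

Step 1: Sort the data in ascending order: [9, 19, 34, 37, 44, 48, 49, 66, 75, 76, 77, 83]
Step 2: The number of values is n = 12.
Step 3: Since n is even, the median is the average of positions 6 and 7:
  Median = (48 + 49) / 2 = 48.5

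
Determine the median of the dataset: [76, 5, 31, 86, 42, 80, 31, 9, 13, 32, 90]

32

Step 1: Sort the data in ascending order: [5, 9, 13, 31, 31, 32, 42, 76, 80, 86, 90]
Step 2: The number of values is n = 11.
Step 3: Since n is odd, the median is the middle value at position 6: 32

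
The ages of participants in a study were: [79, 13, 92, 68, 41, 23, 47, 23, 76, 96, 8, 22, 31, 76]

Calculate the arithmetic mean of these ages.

49.6429

Step 1: Sum all values: 79 + 13 + 92 + 68 + 41 + 23 + 47 + 23 + 76 + 96 + 8 + 22 + 31 + 76 = 695
Step 2: Count the number of values: n = 14
Step 3: Mean = sum / n = 695 / 14 = 49.6429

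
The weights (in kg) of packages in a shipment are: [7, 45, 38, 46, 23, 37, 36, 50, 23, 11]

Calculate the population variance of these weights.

199.24

Step 1: Compute the mean: (7 + 45 + 38 + 46 + 23 + 37 + 36 + 50 + 23 + 11) / 10 = 31.6
Step 2: Compute squared deviations from the mean:
  (7 - 31.6)^2 = 605.16
  (45 - 31.6)^2 = 179.56
  (38 - 31.6)^2 = 40.96
  (46 - 31.6)^2 = 207.36
  (23 - 31.6)^2 = 73.96
  (37 - 31.6)^2 = 29.16
  (36 - 31.6)^2 = 19.36
  (50 - 31.6)^2 = 338.56
  (23 - 31.6)^2 = 73.96
  (11 - 31.6)^2 = 424.36
Step 3: Sum of squared deviations = 1992.4
Step 4: Population variance = 1992.4 / 10 = 199.24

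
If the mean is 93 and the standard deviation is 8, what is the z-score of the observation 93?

0

Step 1: Recall the z-score formula: z = (x - mu) / sigma
Step 2: Substitute values: z = (93 - 93) / 8
Step 3: z = 0 / 8 = 0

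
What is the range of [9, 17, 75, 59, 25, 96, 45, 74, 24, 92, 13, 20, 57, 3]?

93

Step 1: Identify the maximum value: max = 96
Step 2: Identify the minimum value: min = 3
Step 3: Range = max - min = 96 - 3 = 93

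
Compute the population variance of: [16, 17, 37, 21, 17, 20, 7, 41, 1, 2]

157.49

Step 1: Compute the mean: (16 + 17 + 37 + 21 + 17 + 20 + 7 + 41 + 1 + 2) / 10 = 17.9
Step 2: Compute squared deviations from the mean:
  (16 - 17.9)^2 = 3.61
  (17 - 17.9)^2 = 0.81
  (37 - 17.9)^2 = 364.81
  (21 - 17.9)^2 = 9.61
  (17 - 17.9)^2 = 0.81
  (20 - 17.9)^2 = 4.41
  (7 - 17.9)^2 = 118.81
  (41 - 17.9)^2 = 533.61
  (1 - 17.9)^2 = 285.61
  (2 - 17.9)^2 = 252.81
Step 3: Sum of squared deviations = 1574.9
Step 4: Population variance = 1574.9 / 10 = 157.49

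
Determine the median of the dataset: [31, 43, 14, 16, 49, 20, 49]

31

Step 1: Sort the data in ascending order: [14, 16, 20, 31, 43, 49, 49]
Step 2: The number of values is n = 7.
Step 3: Since n is odd, the median is the middle value at position 4: 31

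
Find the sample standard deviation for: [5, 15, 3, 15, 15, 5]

5.8878

Step 1: Compute the mean: 9.6667
Step 2: Sum of squared deviations from the mean: 173.3333
Step 3: Sample variance = 173.3333 / 5 = 34.6667
Step 4: Standard deviation = sqrt(34.6667) = 5.8878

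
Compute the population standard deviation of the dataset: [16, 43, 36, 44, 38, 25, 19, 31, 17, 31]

9.8894

Step 1: Compute the mean: 30
Step 2: Sum of squared deviations from the mean: 978
Step 3: Population variance = 978 / 10 = 97.8
Step 4: Standard deviation = sqrt(97.8) = 9.8894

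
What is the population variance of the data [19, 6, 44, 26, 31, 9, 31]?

153.6327

Step 1: Compute the mean: (19 + 6 + 44 + 26 + 31 + 9 + 31) / 7 = 23.7143
Step 2: Compute squared deviations from the mean:
  (19 - 23.7143)^2 = 22.2245
  (6 - 23.7143)^2 = 313.7959
  (44 - 23.7143)^2 = 411.5102
  (26 - 23.7143)^2 = 5.2245
  (31 - 23.7143)^2 = 53.0816
  (9 - 23.7143)^2 = 216.5102
  (31 - 23.7143)^2 = 53.0816
Step 3: Sum of squared deviations = 1075.4286
Step 4: Population variance = 1075.4286 / 7 = 153.6327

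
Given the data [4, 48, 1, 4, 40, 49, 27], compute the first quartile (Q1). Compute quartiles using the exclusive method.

4

Step 1: Sort the data: [1, 4, 4, 27, 40, 48, 49]
Step 2: n = 7
Step 3: Using the exclusive quartile method:
  Q1 = 4
  Q2 (median) = 27
  Q3 = 48
  IQR = Q3 - Q1 = 48 - 4 = 44
Step 4: Q1 = 4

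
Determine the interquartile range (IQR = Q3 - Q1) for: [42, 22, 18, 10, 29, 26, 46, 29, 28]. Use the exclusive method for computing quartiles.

15.5

Step 1: Sort the data: [10, 18, 22, 26, 28, 29, 29, 42, 46]
Step 2: n = 9
Step 3: Using the exclusive quartile method:
  Q1 = 20
  Q2 (median) = 28
  Q3 = 35.5
  IQR = Q3 - Q1 = 35.5 - 20 = 15.5
Step 4: IQR = 15.5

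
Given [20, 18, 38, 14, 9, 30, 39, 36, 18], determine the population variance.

112.2222

Step 1: Compute the mean: (20 + 18 + 38 + 14 + 9 + 30 + 39 + 36 + 18) / 9 = 24.6667
Step 2: Compute squared deviations from the mean:
  (20 - 24.6667)^2 = 21.7778
  (18 - 24.6667)^2 = 44.4444
  (38 - 24.6667)^2 = 177.7778
  (14 - 24.6667)^2 = 113.7778
  (9 - 24.6667)^2 = 245.4444
  (30 - 24.6667)^2 = 28.4444
  (39 - 24.6667)^2 = 205.4444
  (36 - 24.6667)^2 = 128.4444
  (18 - 24.6667)^2 = 44.4444
Step 3: Sum of squared deviations = 1010
Step 4: Population variance = 1010 / 9 = 112.2222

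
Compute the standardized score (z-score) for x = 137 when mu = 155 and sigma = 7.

-2.5714

Step 1: Recall the z-score formula: z = (x - mu) / sigma
Step 2: Substitute values: z = (137 - 155) / 7
Step 3: z = -18 / 7 = -2.5714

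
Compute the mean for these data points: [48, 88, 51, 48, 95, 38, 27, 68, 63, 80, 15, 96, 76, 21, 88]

60.1333

Step 1: Sum all values: 48 + 88 + 51 + 48 + 95 + 38 + 27 + 68 + 63 + 80 + 15 + 96 + 76 + 21 + 88 = 902
Step 2: Count the number of values: n = 15
Step 3: Mean = sum / n = 902 / 15 = 60.1333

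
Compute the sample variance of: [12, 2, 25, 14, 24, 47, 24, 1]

222.2679

Step 1: Compute the mean: (12 + 2 + 25 + 14 + 24 + 47 + 24 + 1) / 8 = 18.625
Step 2: Compute squared deviations from the mean:
  (12 - 18.625)^2 = 43.8906
  (2 - 18.625)^2 = 276.3906
  (25 - 18.625)^2 = 40.6406
  (14 - 18.625)^2 = 21.3906
  (24 - 18.625)^2 = 28.8906
  (47 - 18.625)^2 = 805.1406
  (24 - 18.625)^2 = 28.8906
  (1 - 18.625)^2 = 310.6406
Step 3: Sum of squared deviations = 1555.875
Step 4: Sample variance = 1555.875 / 7 = 222.2679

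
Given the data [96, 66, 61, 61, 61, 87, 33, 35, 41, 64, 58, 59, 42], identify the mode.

61

Step 1: Count the frequency of each value:
  33: appears 1 time(s)
  35: appears 1 time(s)
  41: appears 1 time(s)
  42: appears 1 time(s)
  58: appears 1 time(s)
  59: appears 1 time(s)
  61: appears 3 time(s)
  64: appears 1 time(s)
  66: appears 1 time(s)
  87: appears 1 time(s)
  96: appears 1 time(s)
Step 2: The value 61 appears most frequently (3 times).
Step 3: Mode = 61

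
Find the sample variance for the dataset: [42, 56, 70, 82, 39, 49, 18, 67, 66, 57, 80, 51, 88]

382.641

Step 1: Compute the mean: (42 + 56 + 70 + 82 + 39 + 49 + 18 + 67 + 66 + 57 + 80 + 51 + 88) / 13 = 58.8462
Step 2: Compute squared deviations from the mean:
  (42 - 58.8462)^2 = 283.7929
  (56 - 58.8462)^2 = 8.1006
  (70 - 58.8462)^2 = 124.4083
  (82 - 58.8462)^2 = 536.1006
  (39 - 58.8462)^2 = 393.8698
  (49 - 58.8462)^2 = 96.9467
  (18 - 58.8462)^2 = 1668.4083
  (67 - 58.8462)^2 = 66.4852
  (66 - 58.8462)^2 = 51.1775
  (57 - 58.8462)^2 = 3.4083
  (80 - 58.8462)^2 = 447.4852
  (51 - 58.8462)^2 = 61.5621
  (88 - 58.8462)^2 = 849.9467
Step 3: Sum of squared deviations = 4591.6923
Step 4: Sample variance = 4591.6923 / 12 = 382.641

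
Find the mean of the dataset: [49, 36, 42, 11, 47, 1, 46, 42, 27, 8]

30.9

Step 1: Sum all values: 49 + 36 + 42 + 11 + 47 + 1 + 46 + 42 + 27 + 8 = 309
Step 2: Count the number of values: n = 10
Step 3: Mean = sum / n = 309 / 10 = 30.9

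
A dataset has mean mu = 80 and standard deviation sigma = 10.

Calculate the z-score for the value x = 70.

-1

Step 1: Recall the z-score formula: z = (x - mu) / sigma
Step 2: Substitute values: z = (70 - 80) / 10
Step 3: z = -10 / 10 = -1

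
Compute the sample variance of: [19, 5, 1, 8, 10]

45.3

Step 1: Compute the mean: (19 + 5 + 1 + 8 + 10) / 5 = 8.6
Step 2: Compute squared deviations from the mean:
  (19 - 8.6)^2 = 108.16
  (5 - 8.6)^2 = 12.96
  (1 - 8.6)^2 = 57.76
  (8 - 8.6)^2 = 0.36
  (10 - 8.6)^2 = 1.96
Step 3: Sum of squared deviations = 181.2
Step 4: Sample variance = 181.2 / 4 = 45.3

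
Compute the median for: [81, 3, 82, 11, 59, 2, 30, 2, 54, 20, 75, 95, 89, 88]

56.5

Step 1: Sort the data in ascending order: [2, 2, 3, 11, 20, 30, 54, 59, 75, 81, 82, 88, 89, 95]
Step 2: The number of values is n = 14.
Step 3: Since n is even, the median is the average of positions 7 and 8:
  Median = (54 + 59) / 2 = 56.5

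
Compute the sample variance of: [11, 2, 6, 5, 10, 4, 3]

11.8095

Step 1: Compute the mean: (11 + 2 + 6 + 5 + 10 + 4 + 3) / 7 = 5.8571
Step 2: Compute squared deviations from the mean:
  (11 - 5.8571)^2 = 26.449
  (2 - 5.8571)^2 = 14.8776
  (6 - 5.8571)^2 = 0.0204
  (5 - 5.8571)^2 = 0.7347
  (10 - 5.8571)^2 = 17.1633
  (4 - 5.8571)^2 = 3.449
  (3 - 5.8571)^2 = 8.1633
Step 3: Sum of squared deviations = 70.8571
Step 4: Sample variance = 70.8571 / 6 = 11.8095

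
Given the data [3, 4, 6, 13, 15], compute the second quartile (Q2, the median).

6

Step 1: Sort the data: [3, 4, 6, 13, 15]
Step 2: n = 5
Step 3: Q2 is the median. Since n is odd, it is the middle value at position 3: 6
Step 4: Q2 = 6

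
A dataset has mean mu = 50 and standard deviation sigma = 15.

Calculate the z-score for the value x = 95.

3

Step 1: Recall the z-score formula: z = (x - mu) / sigma
Step 2: Substitute values: z = (95 - 50) / 15
Step 3: z = 45 / 15 = 3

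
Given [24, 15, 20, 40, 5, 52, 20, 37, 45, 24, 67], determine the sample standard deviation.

18.2104

Step 1: Compute the mean: 31.7273
Step 2: Sum of squared deviations from the mean: 3316.1818
Step 3: Sample variance = 3316.1818 / 10 = 331.6182
Step 4: Standard deviation = sqrt(331.6182) = 18.2104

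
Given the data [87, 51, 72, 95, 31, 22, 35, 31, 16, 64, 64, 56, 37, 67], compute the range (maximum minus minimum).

79

Step 1: Identify the maximum value: max = 95
Step 2: Identify the minimum value: min = 16
Step 3: Range = max - min = 95 - 16 = 79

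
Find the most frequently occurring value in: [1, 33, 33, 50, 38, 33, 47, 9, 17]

33

Step 1: Count the frequency of each value:
  1: appears 1 time(s)
  9: appears 1 time(s)
  17: appears 1 time(s)
  33: appears 3 time(s)
  38: appears 1 time(s)
  47: appears 1 time(s)
  50: appears 1 time(s)
Step 2: The value 33 appears most frequently (3 times).
Step 3: Mode = 33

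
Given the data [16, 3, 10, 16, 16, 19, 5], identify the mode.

16

Step 1: Count the frequency of each value:
  3: appears 1 time(s)
  5: appears 1 time(s)
  10: appears 1 time(s)
  16: appears 3 time(s)
  19: appears 1 time(s)
Step 2: The value 16 appears most frequently (3 times).
Step 3: Mode = 16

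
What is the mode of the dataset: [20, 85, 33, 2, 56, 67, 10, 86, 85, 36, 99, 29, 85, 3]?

85

Step 1: Count the frequency of each value:
  2: appears 1 time(s)
  3: appears 1 time(s)
  10: appears 1 time(s)
  20: appears 1 time(s)
  29: appears 1 time(s)
  33: appears 1 time(s)
  36: appears 1 time(s)
  56: appears 1 time(s)
  67: appears 1 time(s)
  85: appears 3 time(s)
  86: appears 1 time(s)
  99: appears 1 time(s)
Step 2: The value 85 appears most frequently (3 times).
Step 3: Mode = 85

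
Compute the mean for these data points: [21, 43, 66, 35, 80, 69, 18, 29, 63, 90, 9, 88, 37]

49.8462

Step 1: Sum all values: 21 + 43 + 66 + 35 + 80 + 69 + 18 + 29 + 63 + 90 + 9 + 88 + 37 = 648
Step 2: Count the number of values: n = 13
Step 3: Mean = sum / n = 648 / 13 = 49.8462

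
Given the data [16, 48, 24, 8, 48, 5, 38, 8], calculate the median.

20

Step 1: Sort the data in ascending order: [5, 8, 8, 16, 24, 38, 48, 48]
Step 2: The number of values is n = 8.
Step 3: Since n is even, the median is the average of positions 4 and 5:
  Median = (16 + 24) / 2 = 20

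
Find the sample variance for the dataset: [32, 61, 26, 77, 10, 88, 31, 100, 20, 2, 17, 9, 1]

1137.2692

Step 1: Compute the mean: (32 + 61 + 26 + 77 + 10 + 88 + 31 + 100 + 20 + 2 + 17 + 9 + 1) / 13 = 36.4615
Step 2: Compute squared deviations from the mean:
  (32 - 36.4615)^2 = 19.9053
  (61 - 36.4615)^2 = 602.1361
  (26 - 36.4615)^2 = 109.4438
  (77 - 36.4615)^2 = 1643.3669
  (10 - 36.4615)^2 = 700.213
  (88 - 36.4615)^2 = 2656.213
  (31 - 36.4615)^2 = 29.8284
  (100 - 36.4615)^2 = 4037.1361
  (20 - 36.4615)^2 = 270.9822
  (2 - 36.4615)^2 = 1187.5976
  (17 - 36.4615)^2 = 378.7515
  (9 - 36.4615)^2 = 754.1361
  (1 - 36.4615)^2 = 1257.5207
Step 3: Sum of squared deviations = 13647.2308
Step 4: Sample variance = 13647.2308 / 12 = 1137.2692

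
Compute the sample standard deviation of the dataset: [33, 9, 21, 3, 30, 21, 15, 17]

9.9991

Step 1: Compute the mean: 18.625
Step 2: Sum of squared deviations from the mean: 699.875
Step 3: Sample variance = 699.875 / 7 = 99.9821
Step 4: Standard deviation = sqrt(99.9821) = 9.9991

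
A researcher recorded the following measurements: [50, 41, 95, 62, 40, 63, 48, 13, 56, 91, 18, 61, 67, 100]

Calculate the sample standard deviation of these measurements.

25.9519

Step 1: Compute the mean: 57.5
Step 2: Sum of squared deviations from the mean: 8755.5
Step 3: Sample variance = 8755.5 / 13 = 673.5
Step 4: Standard deviation = sqrt(673.5) = 25.9519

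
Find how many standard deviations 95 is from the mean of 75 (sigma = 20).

1

Step 1: Recall the z-score formula: z = (x - mu) / sigma
Step 2: Substitute values: z = (95 - 75) / 20
Step 3: z = 20 / 20 = 1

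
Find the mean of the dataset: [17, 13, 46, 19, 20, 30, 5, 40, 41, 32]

26.3

Step 1: Sum all values: 17 + 13 + 46 + 19 + 20 + 30 + 5 + 40 + 41 + 32 = 263
Step 2: Count the number of values: n = 10
Step 3: Mean = sum / n = 263 / 10 = 26.3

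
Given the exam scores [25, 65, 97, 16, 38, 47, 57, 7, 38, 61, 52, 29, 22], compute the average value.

42.6154

Step 1: Sum all values: 25 + 65 + 97 + 16 + 38 + 47 + 57 + 7 + 38 + 61 + 52 + 29 + 22 = 554
Step 2: Count the number of values: n = 13
Step 3: Mean = sum / n = 554 / 13 = 42.6154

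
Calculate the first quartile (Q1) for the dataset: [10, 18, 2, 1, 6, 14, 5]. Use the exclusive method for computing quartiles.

2

Step 1: Sort the data: [1, 2, 5, 6, 10, 14, 18]
Step 2: n = 7
Step 3: Using the exclusive quartile method:
  Q1 = 2
  Q2 (median) = 6
  Q3 = 14
  IQR = Q3 - Q1 = 14 - 2 = 12
Step 4: Q1 = 2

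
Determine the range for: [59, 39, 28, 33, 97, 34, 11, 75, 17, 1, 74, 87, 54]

96

Step 1: Identify the maximum value: max = 97
Step 2: Identify the minimum value: min = 1
Step 3: Range = max - min = 97 - 1 = 96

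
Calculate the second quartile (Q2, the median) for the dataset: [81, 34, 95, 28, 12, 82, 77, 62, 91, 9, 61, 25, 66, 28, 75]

62

Step 1: Sort the data: [9, 12, 25, 28, 28, 34, 61, 62, 66, 75, 77, 81, 82, 91, 95]
Step 2: n = 15
Step 3: Q2 is the median. Since n is odd, it is the middle value at position 8: 62
Step 4: Q2 = 62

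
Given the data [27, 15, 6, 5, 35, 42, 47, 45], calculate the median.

31

Step 1: Sort the data in ascending order: [5, 6, 15, 27, 35, 42, 45, 47]
Step 2: The number of values is n = 8.
Step 3: Since n is even, the median is the average of positions 4 and 5:
  Median = (27 + 35) / 2 = 31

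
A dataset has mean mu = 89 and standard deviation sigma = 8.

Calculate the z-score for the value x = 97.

1

Step 1: Recall the z-score formula: z = (x - mu) / sigma
Step 2: Substitute values: z = (97 - 89) / 8
Step 3: z = 8 / 8 = 1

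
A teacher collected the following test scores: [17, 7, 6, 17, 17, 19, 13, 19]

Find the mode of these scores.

17

Step 1: Count the frequency of each value:
  6: appears 1 time(s)
  7: appears 1 time(s)
  13: appears 1 time(s)
  17: appears 3 time(s)
  19: appears 2 time(s)
Step 2: The value 17 appears most frequently (3 times).
Step 3: Mode = 17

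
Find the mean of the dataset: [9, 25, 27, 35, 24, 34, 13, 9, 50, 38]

26.4

Step 1: Sum all values: 9 + 25 + 27 + 35 + 24 + 34 + 13 + 9 + 50 + 38 = 264
Step 2: Count the number of values: n = 10
Step 3: Mean = sum / n = 264 / 10 = 26.4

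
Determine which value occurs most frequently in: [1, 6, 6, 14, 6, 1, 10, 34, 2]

6

Step 1: Count the frequency of each value:
  1: appears 2 time(s)
  2: appears 1 time(s)
  6: appears 3 time(s)
  10: appears 1 time(s)
  14: appears 1 time(s)
  34: appears 1 time(s)
Step 2: The value 6 appears most frequently (3 times).
Step 3: Mode = 6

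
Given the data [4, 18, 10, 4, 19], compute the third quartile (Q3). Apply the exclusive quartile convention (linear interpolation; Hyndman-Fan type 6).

18.5

Step 1: Sort the data: [4, 4, 10, 18, 19]
Step 2: n = 5
Step 3: Using the exclusive quartile method:
  Q1 = 4
  Q2 (median) = 10
  Q3 = 18.5
  IQR = Q3 - Q1 = 18.5 - 4 = 14.5
Step 4: Q3 = 18.5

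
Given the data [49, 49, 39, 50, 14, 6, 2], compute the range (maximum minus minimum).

48

Step 1: Identify the maximum value: max = 50
Step 2: Identify the minimum value: min = 2
Step 3: Range = max - min = 50 - 2 = 48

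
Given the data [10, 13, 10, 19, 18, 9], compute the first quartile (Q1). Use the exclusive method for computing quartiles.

9.75

Step 1: Sort the data: [9, 10, 10, 13, 18, 19]
Step 2: n = 6
Step 3: Using the exclusive quartile method:
  Q1 = 9.75
  Q2 (median) = 11.5
  Q3 = 18.25
  IQR = Q3 - Q1 = 18.25 - 9.75 = 8.5
Step 4: Q1 = 9.75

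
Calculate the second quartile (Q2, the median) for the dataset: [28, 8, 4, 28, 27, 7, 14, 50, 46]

27

Step 1: Sort the data: [4, 7, 8, 14, 27, 28, 28, 46, 50]
Step 2: n = 9
Step 3: Q2 is the median. Since n is odd, it is the middle value at position 5: 27
Step 4: Q2 = 27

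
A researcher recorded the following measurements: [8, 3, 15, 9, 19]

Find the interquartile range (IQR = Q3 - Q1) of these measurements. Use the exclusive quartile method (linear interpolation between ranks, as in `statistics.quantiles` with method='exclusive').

11.5

Step 1: Sort the data: [3, 8, 9, 15, 19]
Step 2: n = 5
Step 3: Using the exclusive quartile method:
  Q1 = 5.5
  Q2 (median) = 9
  Q3 = 17
  IQR = Q3 - Q1 = 17 - 5.5 = 11.5
Step 4: IQR = 11.5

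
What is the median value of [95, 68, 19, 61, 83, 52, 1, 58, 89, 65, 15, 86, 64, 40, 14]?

61

Step 1: Sort the data in ascending order: [1, 14, 15, 19, 40, 52, 58, 61, 64, 65, 68, 83, 86, 89, 95]
Step 2: The number of values is n = 15.
Step 3: Since n is odd, the median is the middle value at position 8: 61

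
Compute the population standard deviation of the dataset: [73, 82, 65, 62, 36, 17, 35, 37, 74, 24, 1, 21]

25.2503

Step 1: Compute the mean: 43.9167
Step 2: Sum of squared deviations from the mean: 7650.9167
Step 3: Population variance = 7650.9167 / 12 = 637.5764
Step 4: Standard deviation = sqrt(637.5764) = 25.2503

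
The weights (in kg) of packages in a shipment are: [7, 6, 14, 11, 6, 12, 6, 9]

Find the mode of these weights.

6

Step 1: Count the frequency of each value:
  6: appears 3 time(s)
  7: appears 1 time(s)
  9: appears 1 time(s)
  11: appears 1 time(s)
  12: appears 1 time(s)
  14: appears 1 time(s)
Step 2: The value 6 appears most frequently (3 times).
Step 3: Mode = 6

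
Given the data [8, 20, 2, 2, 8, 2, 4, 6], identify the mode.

2

Step 1: Count the frequency of each value:
  2: appears 3 time(s)
  4: appears 1 time(s)
  6: appears 1 time(s)
  8: appears 2 time(s)
  20: appears 1 time(s)
Step 2: The value 2 appears most frequently (3 times).
Step 3: Mode = 2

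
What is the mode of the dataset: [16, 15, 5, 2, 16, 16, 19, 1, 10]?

16

Step 1: Count the frequency of each value:
  1: appears 1 time(s)
  2: appears 1 time(s)
  5: appears 1 time(s)
  10: appears 1 time(s)
  15: appears 1 time(s)
  16: appears 3 time(s)
  19: appears 1 time(s)
Step 2: The value 16 appears most frequently (3 times).
Step 3: Mode = 16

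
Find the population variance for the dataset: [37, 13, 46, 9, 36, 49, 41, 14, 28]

201.3333

Step 1: Compute the mean: (37 + 13 + 46 + 9 + 36 + 49 + 41 + 14 + 28) / 9 = 30.3333
Step 2: Compute squared deviations from the mean:
  (37 - 30.3333)^2 = 44.4444
  (13 - 30.3333)^2 = 300.4444
  (46 - 30.3333)^2 = 245.4444
  (9 - 30.3333)^2 = 455.1111
  (36 - 30.3333)^2 = 32.1111
  (49 - 30.3333)^2 = 348.4444
  (41 - 30.3333)^2 = 113.7778
  (14 - 30.3333)^2 = 266.7778
  (28 - 30.3333)^2 = 5.4444
Step 3: Sum of squared deviations = 1812
Step 4: Population variance = 1812 / 9 = 201.3333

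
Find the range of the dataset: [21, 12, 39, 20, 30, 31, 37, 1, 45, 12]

44

Step 1: Identify the maximum value: max = 45
Step 2: Identify the minimum value: min = 1
Step 3: Range = max - min = 45 - 1 = 44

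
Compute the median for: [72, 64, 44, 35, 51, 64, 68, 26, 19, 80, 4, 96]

57.5

Step 1: Sort the data in ascending order: [4, 19, 26, 35, 44, 51, 64, 64, 68, 72, 80, 96]
Step 2: The number of values is n = 12.
Step 3: Since n is even, the median is the average of positions 6 and 7:
  Median = (51 + 64) / 2 = 57.5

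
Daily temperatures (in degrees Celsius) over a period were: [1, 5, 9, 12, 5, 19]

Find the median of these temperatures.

7

Step 1: Sort the data in ascending order: [1, 5, 5, 9, 12, 19]
Step 2: The number of values is n = 6.
Step 3: Since n is even, the median is the average of positions 3 and 4:
  Median = (5 + 9) / 2 = 7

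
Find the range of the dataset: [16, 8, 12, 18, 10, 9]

10

Step 1: Identify the maximum value: max = 18
Step 2: Identify the minimum value: min = 8
Step 3: Range = max - min = 18 - 8 = 10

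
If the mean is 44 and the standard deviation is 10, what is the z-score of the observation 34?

-1

Step 1: Recall the z-score formula: z = (x - mu) / sigma
Step 2: Substitute values: z = (34 - 44) / 10
Step 3: z = -10 / 10 = -1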